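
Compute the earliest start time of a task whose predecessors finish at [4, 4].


ES = max of all predecessor completion times
Predecessors: [4, 4]
ES = max(4, 4)
= 4


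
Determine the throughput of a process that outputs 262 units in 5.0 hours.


Throughput = units / time
= 262 / 5.0
= 52.4 units/hour


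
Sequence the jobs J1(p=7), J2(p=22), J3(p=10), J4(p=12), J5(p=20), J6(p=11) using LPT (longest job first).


LPT: sort by longest processing time first
  J2: p=22
  J5: p=20
  J4: p=12
  J6: p=11
  J3: p=10
  J1: p=7
Order: J2 → J5 → J4 → J6 → J3 → J1


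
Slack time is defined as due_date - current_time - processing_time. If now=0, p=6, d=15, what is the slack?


Slack = due - current_time - processing
= 15 - 0 - 6
= 9


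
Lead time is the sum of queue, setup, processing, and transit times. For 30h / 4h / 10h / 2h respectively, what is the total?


Lead time = queue + setup + processing + transit
= 30 + 4 + 10 + 2
= 46 hours


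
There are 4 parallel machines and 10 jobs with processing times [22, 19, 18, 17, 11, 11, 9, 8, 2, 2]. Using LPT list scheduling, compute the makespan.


Jobs (LPT sorted): [22, 19, 18, 17, 11, 11, 9, 8, 2, 2]
Machines: 4
  J=22 → Machine 1 (load: 0+22=22)
  J=19 → Machine 2 (load: 0+19=19)
  J=18 → Machine 3 (load: 0+18=18)
  J=17 → Machine 4 (load: 0+17=17)
  J=11 → Machine 4 (load: 17+11=28)
  J=11 → Machine 3 (load: 18+11=29)
  J=9 → Machine 2 (load: 19+9=28)
  J=8 → Machine 1 (load: 22+8=30)
  J=2 → Machine 2 (load: 28+2=30)
  J=2 → Machine 4 (load: 28+2=30)
Machine loads: [30, 30, 29, 30]
Makespan = max = 30 time units


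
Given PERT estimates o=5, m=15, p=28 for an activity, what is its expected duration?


te = (o + 4m + p) / 6
= (5 + 4×15 + 28) / 6
= (5 + 60 + 28) / 6
= 93 / 6
= 15.50


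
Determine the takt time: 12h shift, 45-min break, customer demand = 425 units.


Available = 12×60 - 45 = 675 min
Takt time = 675 / 425
= 1.59 min/unit


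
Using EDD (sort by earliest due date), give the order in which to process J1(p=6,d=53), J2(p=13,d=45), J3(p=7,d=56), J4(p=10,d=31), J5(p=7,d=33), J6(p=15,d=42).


EDD: sort by earliest due date
  J4: d=31, p=10
  J5: d=33, p=7
  J6: d=42, p=15
  J2: d=45, p=13
  J1: d=53, p=6
  J3: d=56, p=7
Order: J4 → J5 → J6 → J2 → J1 → J3


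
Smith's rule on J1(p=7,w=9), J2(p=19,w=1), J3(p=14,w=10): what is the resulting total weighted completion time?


WSPT order (by p/w): J1 → J3 → J2
  J1: C=7, w·C=9×7=63
  J3: C=21, w·C=10×21=210
  J2: C=40, w·C=1×40=40
Σ w·C = 313
= 313


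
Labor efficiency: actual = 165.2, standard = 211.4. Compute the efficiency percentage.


Efficiency = (actual / standard) × 100
= (165.2 / 211.4) × 100
= 78.1%


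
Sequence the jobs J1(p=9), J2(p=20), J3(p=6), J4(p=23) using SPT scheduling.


SPT: sort by shortest processing time
  J3: p=6
  J1: p=9
  J2: p=20
  J4: p=23
Order: J3 → J1 → J2 → J4


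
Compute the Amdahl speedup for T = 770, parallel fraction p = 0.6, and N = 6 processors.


Amdahl's law: T_p = T × ((1-p) + p/N)
= 770 × ((1-0.6) + 0.6/6)
= 770 × (0.40 + 0.1000)
= 770 × 0.5000
= 385.00
Speedup = 770/385.00
= 2.00×


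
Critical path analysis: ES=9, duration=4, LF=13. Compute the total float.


EF = ES + duration = 9 + 4 = 13
LS = LF - duration = 13 - 4 = 9
Total Float = LF - EF = 13 - 13
(or LS - ES = 9 - 9)
= 0


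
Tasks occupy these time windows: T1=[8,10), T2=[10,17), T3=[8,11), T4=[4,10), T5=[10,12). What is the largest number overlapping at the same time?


Check each time point for overlaps:
  t=8: 3 tasks active (T1, T3, T4)
Max concurrent = 3


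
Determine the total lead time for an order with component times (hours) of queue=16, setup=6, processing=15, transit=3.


Lead time = queue + setup + processing + transit
= 16 + 6 + 15 + 3
= 40 hours


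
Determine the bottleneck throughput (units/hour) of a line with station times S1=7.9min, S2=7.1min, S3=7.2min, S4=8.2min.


Bottleneck = longest station time
Station times: [7.9, 7.1, 7.2, 8.2]
Max = 8.2 min
Rate = 60 / 8.2
= 7.32 units/hour (bottleneck: 8.2min)


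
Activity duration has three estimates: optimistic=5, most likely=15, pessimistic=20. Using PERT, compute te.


te = (o + 4m + p) / 6
= (5 + 4×15 + 20) / 6
= (5 + 60 + 20) / 6
= 85 / 6
= 14.17


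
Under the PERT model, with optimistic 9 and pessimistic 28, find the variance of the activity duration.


σ² = ((p - o) / 6)² = (p - o)² / 36
= (28 - 9)² / 36
= 19² / 36
= 361 / 36
= 10.0278


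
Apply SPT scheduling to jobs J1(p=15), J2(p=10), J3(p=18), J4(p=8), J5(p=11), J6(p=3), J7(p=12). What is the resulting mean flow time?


SPT order: J6 → J4 → J2 → J5 → J7 → J1 → J3
Completion times:
  J6: C=3
  J4: C=11
  J2: C=21
  J5: C=32
  J7: C=44
  J1: C=59
  J3: C=77
Sum = 247, n = 7
Mean flow = 247/7
= 35.29


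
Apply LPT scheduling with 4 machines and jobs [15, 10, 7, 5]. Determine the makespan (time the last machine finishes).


Jobs (LPT sorted): [15, 10, 7, 5]
Machines: 4
  J=15 → Machine 1 (load: 0+15=15)
  J=10 → Machine 2 (load: 0+10=10)
  J=7 → Machine 3 (load: 0+7=7)
  J=5 → Machine 4 (load: 0+5=5)
Machine loads: [15, 10, 7, 5]
Makespan = max = 15 time units


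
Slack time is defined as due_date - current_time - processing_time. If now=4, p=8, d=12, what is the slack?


Slack = due - current_time - processing
= 12 - 4 - 8
= 0


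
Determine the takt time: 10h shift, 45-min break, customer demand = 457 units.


Available = 10×60 - 45 = 555 min
Takt time = 555 / 457
= 1.21 min/unit


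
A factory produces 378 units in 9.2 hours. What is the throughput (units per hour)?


Throughput = units / time
= 378 / 9.2
= 41.1 units/hour


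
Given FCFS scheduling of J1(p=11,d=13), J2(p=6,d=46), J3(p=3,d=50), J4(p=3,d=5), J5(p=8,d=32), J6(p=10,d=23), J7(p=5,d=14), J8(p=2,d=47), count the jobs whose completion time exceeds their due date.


Completion vs due date:
  J1: C=11, d=13 → on time
  J2: C=17, d=46 → on time
  J3: C=20, d=50 → on time
  J4: C=23, d=5 → TARDY
  J5: C=31, d=32 → on time
  J6: C=41, d=23 → TARDY
  J7: C=46, d=14 → TARDY
  J8: C=48, d=47 → TARDY
Tardy jobs: J4, J6, J7, J8
Count = 4


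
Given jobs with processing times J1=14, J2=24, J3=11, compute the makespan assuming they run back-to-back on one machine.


Sequential makespan: sum all processing times
= 14 + 24 + 11
= 49 time units


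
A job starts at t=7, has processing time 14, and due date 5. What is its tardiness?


Completion = start + processing = 7 + 14 = 21
Tardiness = max(0, C - d) = max(0, 21 - 5)
= max(0, 16)
= 16


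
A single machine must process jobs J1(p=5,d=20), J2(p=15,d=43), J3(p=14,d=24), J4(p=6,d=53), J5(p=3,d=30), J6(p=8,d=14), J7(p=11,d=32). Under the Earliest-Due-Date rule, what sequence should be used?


EDD: sort by earliest due date
  J6: d=14, p=8
  J1: d=20, p=5
  J3: d=24, p=14
  J5: d=30, p=3
  J7: d=32, p=11
  J2: d=43, p=15
  J4: d=53, p=6
Order: J6 → J1 → J3 → J5 → J7 → J2 → J4


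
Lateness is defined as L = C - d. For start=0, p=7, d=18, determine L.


Completion = 0 + 7 = 7
Lateness = C - d = 7 - 18
= -11


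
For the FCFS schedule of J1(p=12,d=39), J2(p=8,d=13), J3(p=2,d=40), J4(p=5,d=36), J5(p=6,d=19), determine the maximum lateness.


Lateness per job (L = C - d):
  J1: C=12, d=39, L=-27
  J2: C=20, d=13, L=7
  J3: C=22, d=40, L=-18
  J4: C=27, d=36, L=-9
  J5: C=33, d=19, L=14
Lmax = max(-27, 7, -18, -9, 14)
= 14


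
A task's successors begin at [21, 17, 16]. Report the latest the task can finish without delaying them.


LF = min of all successor start times
Successors start at: [21, 17, 16]
LF = min(21, 17, 16)
= 16


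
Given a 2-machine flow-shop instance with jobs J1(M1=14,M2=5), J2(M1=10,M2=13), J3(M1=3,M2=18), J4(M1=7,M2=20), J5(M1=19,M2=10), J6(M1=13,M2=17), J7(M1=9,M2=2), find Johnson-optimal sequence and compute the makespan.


Johnson's rule:
Group 1 (M1≤M2, sort by M1): ['J3', 'J4', 'J2', 'J6']
Group 2 (M1>M2, sort desc M2): ['J5', 'J1', 'J7']
Sequence: J3 → J4 → J2 → J6 → J5 → J1 → J7
Makespan calculation:
  J3: M1 done=3, M2 done=21
  J4: M1 done=10, M2 done=41
  J2: M1 done=20, M2 done=54
  J6: M1 done=33, M2 done=71
  J5: M1 done=52, M2 done=81
  J1: M1 done=66, M2 done=86
  J7: M1 done=75, M2 done=88
= Sequence: J3 → J4 → J2 → J6 → J5 → J1 → J7, Makespan: 88


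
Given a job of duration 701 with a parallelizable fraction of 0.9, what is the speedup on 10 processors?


Amdahl's law: T_p = T × ((1-p) + p/N)
= 701 × ((1-0.9) + 0.9/10)
= 701 × (0.10 + 0.0900)
= 701 × 0.1900
= 133.19
Speedup = 701/133.19
= 5.26×


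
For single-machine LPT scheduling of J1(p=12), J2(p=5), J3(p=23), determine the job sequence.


LPT: sort by longest processing time first
  J3: p=23
  J1: p=12
  J2: p=5
Order: J3 → J1 → J2


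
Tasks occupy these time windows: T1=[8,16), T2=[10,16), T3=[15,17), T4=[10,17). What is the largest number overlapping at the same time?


Check each time point for overlaps:
  t=15: 4 tasks active (T1, T2, T3, T4)
Max concurrent = 4


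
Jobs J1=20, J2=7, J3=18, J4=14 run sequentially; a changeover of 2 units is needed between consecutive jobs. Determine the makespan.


Makespan = Σ processing + (n-1) × setup
= (20 + 7 + 18 + 14) + (4-1)×2
= 59 + 6
= 65 time units


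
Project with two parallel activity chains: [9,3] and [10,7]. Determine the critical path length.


Path A: 9 + 3 = 12
Path B: 10 + 7 = 17
Critical path = longest = max(12, 17)
= 17 (Path B)


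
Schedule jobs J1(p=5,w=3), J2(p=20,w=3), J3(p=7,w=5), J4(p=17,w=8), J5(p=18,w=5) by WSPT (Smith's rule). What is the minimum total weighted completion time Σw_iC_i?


WSPT order (by p/w): J3 → J1 → J4 → J5 → J2
  J3: C=7, w·C=5×7=35
  J1: C=12, w·C=3×12=36
  J4: C=29, w·C=8×29=232
  J5: C=47, w·C=5×47=235
  J2: C=67, w·C=3×67=201
Σ w·C = 739
= 739


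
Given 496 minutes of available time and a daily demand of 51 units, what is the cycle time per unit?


Cycle time = available time / demand
= 496 / 51
= 9.73 min/unit


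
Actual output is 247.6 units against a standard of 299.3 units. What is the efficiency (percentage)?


Efficiency = (actual / standard) × 100
= (247.6 / 299.3) × 100
= 82.7%


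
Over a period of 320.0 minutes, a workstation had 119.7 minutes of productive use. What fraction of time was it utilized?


Utilization = busy / total × 100
= 119.7 / 320.0 × 100
= 37.4%


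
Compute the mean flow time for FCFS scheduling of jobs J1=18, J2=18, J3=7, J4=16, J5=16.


Completion times:
  J1: completes at 18
  J2: completes at 36
  J3: completes at 43
  J4: completes at 59
  J5: completes at 75
Sum = 231
Average = 231/5
= 46.20


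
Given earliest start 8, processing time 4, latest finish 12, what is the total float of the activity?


EF = ES + duration = 8 + 4 = 12
LS = LF - duration = 12 - 4 = 8
Total Float = LF - EF = 12 - 12
(or LS - ES = 8 - 8)
= 0


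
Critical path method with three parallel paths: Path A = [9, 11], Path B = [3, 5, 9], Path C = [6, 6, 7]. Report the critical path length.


Path A: 9 + 11 = 20
Path B: 3 + 5 + 9 = 17
Path C: 6 + 6 + 7 = 19
Critical path = longest = max(20, 17, 19)
= 20 (Path A)


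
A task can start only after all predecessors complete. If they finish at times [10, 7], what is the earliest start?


ES = max of all predecessor completion times
Predecessors: [10, 7]
ES = max(10, 7)
= 10


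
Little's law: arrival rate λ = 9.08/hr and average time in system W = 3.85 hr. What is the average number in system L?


Little's law: L = λ × W
= 9.08 × 3.85
= 34.96


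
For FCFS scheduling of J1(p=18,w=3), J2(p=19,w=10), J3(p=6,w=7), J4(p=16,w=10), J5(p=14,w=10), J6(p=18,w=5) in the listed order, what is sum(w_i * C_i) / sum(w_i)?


Completion times:
  J1: C=18, w×C=3×18=54
  J2: C=37, w×C=10×37=370
  J3: C=43, w×C=7×43=301
  J4: C=59, w×C=10×59=590
  J5: C=73, w×C=10×73=730
  J6: C=91, w×C=5×91=455
Sum w×C = 2500
Sum w = 45
Weighted avg = 2500/45
= 55.56


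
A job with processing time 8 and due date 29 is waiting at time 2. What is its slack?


Slack = due - current_time - processing
= 29 - 2 - 8
= 19


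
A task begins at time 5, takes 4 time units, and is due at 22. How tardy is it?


Completion = start + processing = 5 + 4 = 9
Tardiness = max(0, C - d) = max(0, 9 - 22)
= max(0, -13)
= 0


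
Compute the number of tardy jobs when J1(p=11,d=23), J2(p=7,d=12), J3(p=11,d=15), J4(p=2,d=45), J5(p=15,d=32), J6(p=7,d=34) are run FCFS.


Completion vs due date:
  J1: C=11, d=23 → on time
  J2: C=18, d=12 → TARDY
  J3: C=29, d=15 → TARDY
  J4: C=31, d=45 → on time
  J5: C=46, d=32 → TARDY
  J6: C=53, d=34 → TARDY
Tardy jobs: J2, J3, J5, J6
Count = 4


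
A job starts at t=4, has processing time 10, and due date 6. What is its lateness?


Completion = 4 + 10 = 14
Lateness = C - d = 14 - 6
= 8


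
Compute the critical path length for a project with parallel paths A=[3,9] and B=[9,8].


Path A: 3 + 9 = 12
Path B: 9 + 8 = 17
Critical path = longest = max(12, 17)
= 17 (Path B)


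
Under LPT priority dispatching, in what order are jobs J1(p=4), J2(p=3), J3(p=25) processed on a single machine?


LPT: sort by longest processing time first
  J3: p=25
  J1: p=4
  J2: p=3
Order: J3 → J1 → J2


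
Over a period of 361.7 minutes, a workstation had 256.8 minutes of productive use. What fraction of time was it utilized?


Utilization = busy / total × 100
= 256.8 / 361.7 × 100
= 71.0%


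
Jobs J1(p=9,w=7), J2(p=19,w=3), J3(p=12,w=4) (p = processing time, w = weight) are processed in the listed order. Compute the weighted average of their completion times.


Completion times:
  J1: C=9, w×C=7×9=63
  J2: C=28, w×C=3×28=84
  J3: C=40, w×C=4×40=160
Sum w×C = 307
Sum w = 14
Weighted avg = 307/14
= 21.93


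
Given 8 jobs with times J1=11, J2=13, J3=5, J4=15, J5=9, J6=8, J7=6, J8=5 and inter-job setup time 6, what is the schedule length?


Makespan = Σ processing + (n-1) × setup
= (11 + 13 + 5 + 15 + 9 + 8 + 6 + 5) + (8-1)×6
= 72 + 42
= 114 time units


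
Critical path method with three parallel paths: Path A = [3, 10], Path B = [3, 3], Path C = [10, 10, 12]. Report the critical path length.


Path A: 3 + 10 = 13
Path B: 3 + 3 = 6
Path C: 10 + 10 + 12 = 32
Critical path = longest = max(13, 6, 32)
= 32 (Path C)


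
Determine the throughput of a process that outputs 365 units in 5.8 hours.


Throughput = units / time
= 365 / 5.8
= 62.9 units/hour


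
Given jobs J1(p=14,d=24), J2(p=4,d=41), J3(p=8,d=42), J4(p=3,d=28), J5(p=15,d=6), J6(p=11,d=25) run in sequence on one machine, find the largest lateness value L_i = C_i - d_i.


Lateness per job (L = C - d):
  J1: C=14, d=24, L=-10
  J2: C=18, d=41, L=-23
  J3: C=26, d=42, L=-16
  J4: C=29, d=28, L=1
  J5: C=44, d=6, L=38
  J6: C=55, d=25, L=30
Lmax = max(-10, -23, -16, 1, 38, 30)
= 38


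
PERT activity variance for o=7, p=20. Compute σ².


σ² = ((p - o) / 6)² = (p - o)² / 36
= (20 - 7)² / 36
= 13² / 36
= 169 / 36
= 4.6944


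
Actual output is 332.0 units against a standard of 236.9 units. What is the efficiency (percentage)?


Efficiency = (actual / standard) × 100
= (332.0 / 236.9) × 100
= 140.1%


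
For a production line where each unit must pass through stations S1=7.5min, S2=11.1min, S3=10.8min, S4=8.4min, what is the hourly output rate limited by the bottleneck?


Bottleneck = longest station time
Station times: [7.5, 11.1, 10.8, 8.4]
Max = 11.1 min
Rate = 60 / 11.1
= 5.41 units/hour (bottleneck: 11.1min)


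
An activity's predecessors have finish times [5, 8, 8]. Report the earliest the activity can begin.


ES = max of all predecessor completion times
Predecessors: [5, 8, 8]
ES = max(5, 8, 8)
= 8


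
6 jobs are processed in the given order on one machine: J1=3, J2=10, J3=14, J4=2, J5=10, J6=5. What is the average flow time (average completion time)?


Completion times:
  J1: completes at 3
  J2: completes at 13
  J3: completes at 27
  J4: completes at 29
  J5: completes at 39
  J6: completes at 44
Sum = 155
Average = 155/6
= 25.83


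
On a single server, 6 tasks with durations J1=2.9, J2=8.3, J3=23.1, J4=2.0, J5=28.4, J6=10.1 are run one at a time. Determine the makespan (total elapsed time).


Sequential makespan: sum all processing times
= 2.9 + 8.3 + 23.1 + 2.0 + 28.4 + 10.1
= 74.8 time units


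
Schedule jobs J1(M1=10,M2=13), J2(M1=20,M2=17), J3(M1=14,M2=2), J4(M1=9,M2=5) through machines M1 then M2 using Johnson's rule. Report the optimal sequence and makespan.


Johnson's rule:
Group 1 (M1≤M2, sort by M1): ['J1']
Group 2 (M1>M2, sort desc M2): ['J2', 'J4', 'J3']
Sequence: J1 → J2 → J4 → J3
Makespan calculation:
  J1: M1 done=10, M2 done=23
  J2: M1 done=30, M2 done=47
  J4: M1 done=39, M2 done=52
  J3: M1 done=53, M2 done=55
= Sequence: J1 → J2 → J4 → J3, Makespan: 55


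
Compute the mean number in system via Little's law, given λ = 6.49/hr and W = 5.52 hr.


Little's law: L = λ × W
= 6.49 × 5.52
= 35.82


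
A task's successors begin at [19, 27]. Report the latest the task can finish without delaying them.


LF = min of all successor start times
Successors start at: [19, 27]
LF = min(19, 27)
= 19


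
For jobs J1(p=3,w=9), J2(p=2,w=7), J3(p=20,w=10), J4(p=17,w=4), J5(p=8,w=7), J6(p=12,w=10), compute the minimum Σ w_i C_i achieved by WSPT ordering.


WSPT order (by p/w): J2 → J1 → J5 → J6 → J3 → J4
  J2: C=2, w·C=7×2=14
  J1: C=5, w·C=9×5=45
  J5: C=13, w·C=7×13=91
  J6: C=25, w·C=10×25=250
  J3: C=45, w·C=10×45=450
  J4: C=62, w·C=4×62=248
Σ w·C = 1098
= 1098


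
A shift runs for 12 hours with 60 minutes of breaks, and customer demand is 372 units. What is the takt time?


Available = 12×60 - 60 = 660 min
Takt time = 660 / 372
= 1.77 min/unit


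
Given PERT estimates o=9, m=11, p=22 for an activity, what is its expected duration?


te = (o + 4m + p) / 6
= (9 + 4×11 + 22) / 6
= (9 + 44 + 22) / 6
= 75 / 6
= 12.50


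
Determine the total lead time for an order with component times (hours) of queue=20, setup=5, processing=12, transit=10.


Lead time = queue + setup + processing + transit
= 20 + 5 + 12 + 10
= 47 hours


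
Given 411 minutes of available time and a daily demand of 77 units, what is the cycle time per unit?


Cycle time = available time / demand
= 411 / 77
= 5.34 min/unit


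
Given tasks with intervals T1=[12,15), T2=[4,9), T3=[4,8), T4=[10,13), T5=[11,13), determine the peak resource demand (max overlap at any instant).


Check each time point for overlaps:
  t=12: 3 tasks active (T1, T4, T5)
Max concurrent = 3


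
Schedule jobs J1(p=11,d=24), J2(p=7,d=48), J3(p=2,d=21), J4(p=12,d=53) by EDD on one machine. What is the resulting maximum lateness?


EDD order: J3 → J1 → J2 → J4
Completion and lateness:
  J3: C=2, d=21, L=2-21=-19
  J1: C=13, d=24, L=13-24=-11
  J2: C=20, d=48, L=20-48=-28
  J4: C=32, d=53, L=32-53=-21
Lmax = max(-19, -11, -28, -21)
= -11


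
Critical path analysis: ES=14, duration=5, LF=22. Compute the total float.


EF = ES + duration = 14 + 5 = 19
LS = LF - duration = 22 - 5 = 17
Total Float = LF - EF = 22 - 19
(or LS - ES = 17 - 14)
= 3


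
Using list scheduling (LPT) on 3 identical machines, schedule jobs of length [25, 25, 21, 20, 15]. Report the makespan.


Jobs (LPT sorted): [25, 25, 21, 20, 15]
Machines: 3
  J=25 → Machine 1 (load: 0+25=25)
  J=25 → Machine 2 (load: 0+25=25)
  J=21 → Machine 3 (load: 0+21=21)
  J=20 → Machine 3 (load: 21+20=41)
  J=15 → Machine 1 (load: 25+15=40)
Machine loads: [40, 25, 41]
Makespan = max = 41 time units


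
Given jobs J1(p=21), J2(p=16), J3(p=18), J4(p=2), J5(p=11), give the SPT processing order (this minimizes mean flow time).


SPT: sort by shortest processing time
  J4: p=2
  J5: p=11
  J2: p=16
  J3: p=18
  J1: p=21
Order: J4 → J5 → J2 → J3 → J1


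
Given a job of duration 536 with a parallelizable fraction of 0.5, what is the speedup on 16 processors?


Amdahl's law: T_p = T × ((1-p) + p/N)
= 536 × ((1-0.5) + 0.5/16)
= 536 × (0.50 + 0.0312)
= 536 × 0.5312
= 284.75
Speedup = 536/284.75
= 1.88×


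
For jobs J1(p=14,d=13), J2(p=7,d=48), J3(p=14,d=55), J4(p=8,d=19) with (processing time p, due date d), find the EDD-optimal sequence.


EDD: sort by earliest due date
  J1: d=13, p=14
  J4: d=19, p=8
  J2: d=48, p=7
  J3: d=55, p=14
Order: J1 → J4 → J2 → J3


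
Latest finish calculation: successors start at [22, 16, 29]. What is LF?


LF = min of all successor start times
Successors start at: [22, 16, 29]
LF = min(22, 16, 29)
= 16


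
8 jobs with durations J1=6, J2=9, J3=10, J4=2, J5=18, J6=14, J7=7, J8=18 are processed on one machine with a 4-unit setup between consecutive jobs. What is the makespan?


Makespan = Σ processing + (n-1) × setup
= (6 + 9 + 10 + 2 + 18 + 14 + 7 + 18) + (8-1)×4
= 84 + 28
= 112 time units


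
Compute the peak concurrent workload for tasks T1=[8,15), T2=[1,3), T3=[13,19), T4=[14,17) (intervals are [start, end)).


Check each time point for overlaps:
  t=14: 3 tasks active (T1, T3, T4)
Max concurrent = 3


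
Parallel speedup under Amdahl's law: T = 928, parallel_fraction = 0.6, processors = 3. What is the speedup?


Amdahl's law: T_p = T × ((1-p) + p/N)
= 928 × ((1-0.6) + 0.6/3)
= 928 × (0.40 + 0.2000)
= 928 × 0.6000
= 556.80
Speedup = 928/556.80
= 1.67×


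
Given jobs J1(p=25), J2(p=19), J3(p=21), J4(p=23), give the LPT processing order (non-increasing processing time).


LPT: sort by longest processing time first
  J1: p=25
  J4: p=23
  J3: p=21
  J2: p=19
Order: J1 → J4 → J3 → J2


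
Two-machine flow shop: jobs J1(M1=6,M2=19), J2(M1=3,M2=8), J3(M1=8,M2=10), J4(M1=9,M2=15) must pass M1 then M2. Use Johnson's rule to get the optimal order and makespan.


Johnson's rule:
Group 1 (M1≤M2, sort by M1): ['J2', 'J1', 'J3', 'J4']
Group 2 (M1>M2, sort desc M2): []
Sequence: J2 → J1 → J3 → J4
Makespan calculation:
  J2: M1 done=3, M2 done=11
  J1: M1 done=9, M2 done=30
  J3: M1 done=17, M2 done=40
  J4: M1 done=26, M2 done=55
= Sequence: J2 → J1 → J3 → J4, Makespan: 55


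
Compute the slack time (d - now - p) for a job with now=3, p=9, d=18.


Slack = due - current_time - processing
= 18 - 3 - 9
= 6


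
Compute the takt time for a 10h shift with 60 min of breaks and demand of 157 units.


Available = 10×60 - 60 = 540 min
Takt time = 540 / 157
= 3.44 min/unit


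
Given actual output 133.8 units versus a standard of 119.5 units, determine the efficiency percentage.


Efficiency = (actual / standard) × 100
= (133.8 / 119.5) × 100
= 112.0%


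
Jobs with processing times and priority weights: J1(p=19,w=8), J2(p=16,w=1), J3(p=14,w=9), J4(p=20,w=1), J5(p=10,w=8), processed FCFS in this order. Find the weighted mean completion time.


Completion times:
  J1: C=19, w×C=8×19=152
  J2: C=35, w×C=1×35=35
  J3: C=49, w×C=9×49=441
  J4: C=69, w×C=1×69=69
  J5: C=79, w×C=8×79=632
Sum w×C = 1329
Sum w = 27
Weighted avg = 1329/27
= 49.22


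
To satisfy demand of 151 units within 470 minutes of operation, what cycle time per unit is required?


Cycle time = available time / demand
= 470 / 151
= 3.11 min/unit


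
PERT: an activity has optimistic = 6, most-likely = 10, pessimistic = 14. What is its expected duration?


te = (o + 4m + p) / 6
= (6 + 4×10 + 14) / 6
= (6 + 40 + 14) / 6
= 60 / 6
= 10.00


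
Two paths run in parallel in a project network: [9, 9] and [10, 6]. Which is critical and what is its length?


Path A: 9 + 9 = 18
Path B: 10 + 6 = 16
Critical path = longest = max(18, 16)
= 18 (Path A)


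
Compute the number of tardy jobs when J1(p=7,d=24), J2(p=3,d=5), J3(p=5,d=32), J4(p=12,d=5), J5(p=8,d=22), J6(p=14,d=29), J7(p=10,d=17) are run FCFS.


Completion vs due date:
  J1: C=7, d=24 → on time
  J2: C=10, d=5 → TARDY
  J3: C=15, d=32 → on time
  J4: C=27, d=5 → TARDY
  J5: C=35, d=22 → TARDY
  J6: C=49, d=29 → TARDY
  J7: C=59, d=17 → TARDY
Tardy jobs: J2, J4, J5, J6, J7
Count = 5


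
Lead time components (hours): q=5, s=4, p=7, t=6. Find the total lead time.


Lead time = queue + setup + processing + transit
= 5 + 4 + 7 + 6
= 22 hours


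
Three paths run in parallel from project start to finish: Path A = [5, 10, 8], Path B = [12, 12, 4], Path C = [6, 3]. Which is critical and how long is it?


Path A: 5 + 10 + 8 = 23
Path B: 12 + 12 + 4 = 28
Path C: 6 + 3 = 9
Critical path = longest = max(23, 28, 9)
= 28 (Path B)


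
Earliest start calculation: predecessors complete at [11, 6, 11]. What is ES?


ES = max of all predecessor completion times
Predecessors: [11, 6, 11]
ES = max(11, 6, 11)
= 11


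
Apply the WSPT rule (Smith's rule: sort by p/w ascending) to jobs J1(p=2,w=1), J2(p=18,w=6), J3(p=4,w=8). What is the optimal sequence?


WSPT (Smith's rule): sort by p/w ascending
  J3: p/w = 4/8 = 0.500
  J1: p/w = 2/1 = 2.000
  J2: p/w = 18/6 = 3.000
Order: J3 → J1 → J2


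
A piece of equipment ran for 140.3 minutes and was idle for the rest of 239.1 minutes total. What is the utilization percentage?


Utilization = busy / total × 100
= 140.3 / 239.1 × 100
= 58.7%


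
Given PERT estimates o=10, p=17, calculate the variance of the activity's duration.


σ² = ((p - o) / 6)² = (p - o)² / 36
= (17 - 10)² / 36
= 7² / 36
= 49 / 36
= 1.3611


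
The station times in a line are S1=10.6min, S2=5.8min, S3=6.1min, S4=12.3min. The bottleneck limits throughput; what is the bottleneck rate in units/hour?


Bottleneck = longest station time
Station times: [10.6, 5.8, 6.1, 12.3]
Max = 12.3 min
Rate = 60 / 12.3
= 4.88 units/hour (bottleneck: 12.3min)


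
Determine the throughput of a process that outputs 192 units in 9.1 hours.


Throughput = units / time
= 192 / 9.1
= 21.1 units/hour


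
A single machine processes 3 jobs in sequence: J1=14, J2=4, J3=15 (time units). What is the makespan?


Sequential makespan: sum all processing times
= 14 + 4 + 15
= 33 time units


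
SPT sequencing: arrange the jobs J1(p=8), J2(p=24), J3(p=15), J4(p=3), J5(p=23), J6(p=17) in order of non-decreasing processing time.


SPT: sort by shortest processing time
  J4: p=3
  J1: p=8
  J3: p=15
  J6: p=17
  J5: p=23
  J2: p=24
Order: J4 → J1 → J3 → J6 → J5 → J2


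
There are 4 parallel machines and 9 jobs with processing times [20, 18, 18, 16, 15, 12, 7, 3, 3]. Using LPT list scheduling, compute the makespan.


Jobs (LPT sorted): [20, 18, 18, 16, 15, 12, 7, 3, 3]
Machines: 4
  J=20 → Machine 1 (load: 0+20=20)
  J=18 → Machine 2 (load: 0+18=18)
  J=18 → Machine 3 (load: 0+18=18)
  J=16 → Machine 4 (load: 0+16=16)
  J=15 → Machine 4 (load: 16+15=31)
  J=12 → Machine 2 (load: 18+12=30)
  J=7 → Machine 3 (load: 18+7=25)
  J=3 → Machine 1 (load: 20+3=23)
  J=3 → Machine 1 (load: 23+3=26)
Machine loads: [26, 30, 25, 31]
Makespan = max = 31 time units


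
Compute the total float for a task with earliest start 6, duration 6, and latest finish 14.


EF = ES + duration = 6 + 6 = 12
LS = LF - duration = 14 - 6 = 8
Total Float = LF - EF = 14 - 12
(or LS - ES = 8 - 6)
= 2


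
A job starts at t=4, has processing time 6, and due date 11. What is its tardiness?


Completion = start + processing = 4 + 6 = 10
Tardiness = max(0, C - d) = max(0, 10 - 11)
= max(0, -1)
= 0


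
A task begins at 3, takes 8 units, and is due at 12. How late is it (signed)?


Completion = 3 + 8 = 11
Lateness = C - d = 11 - 12
= -1


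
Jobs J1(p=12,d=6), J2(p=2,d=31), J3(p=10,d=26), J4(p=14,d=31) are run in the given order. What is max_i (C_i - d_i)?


Lateness per job (L = C - d):
  J1: C=12, d=6, L=6
  J2: C=14, d=31, L=-17
  J3: C=24, d=26, L=-2
  J4: C=38, d=31, L=7
Lmax = max(6, -17, -2, 7)
= 7


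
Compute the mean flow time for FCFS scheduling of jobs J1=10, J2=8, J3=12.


Completion times:
  J1: completes at 10
  J2: completes at 18
  J3: completes at 30
Sum = 58
Average = 58/3
= 19.33


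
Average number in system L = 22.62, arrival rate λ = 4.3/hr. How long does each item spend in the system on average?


Little's law: L = λW → W = L / λ
= 22.62 / 4.3
= 5.26 hours


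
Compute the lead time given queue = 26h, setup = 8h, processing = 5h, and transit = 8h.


Lead time = queue + setup + processing + transit
= 26 + 8 + 5 + 8
= 47 hours


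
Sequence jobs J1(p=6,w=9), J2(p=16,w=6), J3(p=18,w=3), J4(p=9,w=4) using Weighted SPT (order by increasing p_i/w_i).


WSPT (Smith's rule): sort by p/w ascending
  J1: p/w = 6/9 = 0.667
  J4: p/w = 9/4 = 2.250
  J2: p/w = 16/6 = 2.667
  J3: p/w = 18/3 = 6.000
Order: J1 → J4 → J2 → J3


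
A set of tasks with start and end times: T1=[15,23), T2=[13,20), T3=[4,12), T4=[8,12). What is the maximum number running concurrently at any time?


Check each time point for overlaps:
  t=8: 2 tasks active (T3, T4)
Max concurrent = 2


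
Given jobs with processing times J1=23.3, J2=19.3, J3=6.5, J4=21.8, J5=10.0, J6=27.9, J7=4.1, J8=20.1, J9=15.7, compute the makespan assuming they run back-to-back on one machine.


Sequential makespan: sum all processing times
= 23.3 + 19.3 + 6.5 + 21.8 + 10.0 + 27.9 + 4.1 + 20.1 + 15.7
= 148.7 time units


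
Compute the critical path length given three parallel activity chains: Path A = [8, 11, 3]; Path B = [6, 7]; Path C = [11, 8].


Path A: 8 + 11 + 3 = 22
Path B: 6 + 7 = 13
Path C: 11 + 8 = 19
Critical path = longest = max(22, 13, 19)
= 22 (Path A)


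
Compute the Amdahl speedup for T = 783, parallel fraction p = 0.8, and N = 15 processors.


Amdahl's law: T_p = T × ((1-p) + p/N)
= 783 × ((1-0.8) + 0.8/15)
= 783 × (0.20 + 0.0533)
= 783 × 0.2533
= 198.36
Speedup = 783/198.36
= 3.95×


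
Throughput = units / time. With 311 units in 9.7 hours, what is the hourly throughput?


Throughput = units / time
= 311 / 9.7
= 32.1 units/hour


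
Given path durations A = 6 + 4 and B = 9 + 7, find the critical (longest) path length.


Path A: 6 + 4 = 10
Path B: 9 + 7 = 16
Critical path = longest = max(10, 16)
= 16 (Path B)


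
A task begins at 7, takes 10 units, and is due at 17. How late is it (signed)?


Completion = 7 + 10 = 17
Lateness = C - d = 17 - 17
= 0


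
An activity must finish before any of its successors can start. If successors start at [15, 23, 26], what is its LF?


LF = min of all successor start times
Successors start at: [15, 23, 26]
LF = min(15, 23, 26)
= 15


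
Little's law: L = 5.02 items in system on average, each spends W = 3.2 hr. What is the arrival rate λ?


Little's law: L = λW → λ = L / W
= 5.02 / 3.2
= 1.57 per hour


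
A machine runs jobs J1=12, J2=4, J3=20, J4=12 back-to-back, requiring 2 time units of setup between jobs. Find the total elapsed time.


Makespan = Σ processing + (n-1) × setup
= (12 + 4 + 20 + 12) + (4-1)×2
= 48 + 6
= 54 time units


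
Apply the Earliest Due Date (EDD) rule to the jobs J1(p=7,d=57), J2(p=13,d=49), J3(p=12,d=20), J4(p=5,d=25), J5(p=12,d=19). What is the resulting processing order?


EDD: sort by earliest due date
  J5: d=19, p=12
  J3: d=20, p=12
  J4: d=25, p=5
  J2: d=49, p=13
  J1: d=57, p=7
Order: J5 → J3 → J4 → J2 → J1


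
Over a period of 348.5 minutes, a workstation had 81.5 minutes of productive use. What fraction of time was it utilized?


Utilization = busy / total × 100
= 81.5 / 348.5 × 100
= 23.4%


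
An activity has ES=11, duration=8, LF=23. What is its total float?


EF = ES + duration = 11 + 8 = 19
LS = LF - duration = 23 - 8 = 15
Total Float = LF - EF = 23 - 19
(or LS - ES = 15 - 11)
= 4


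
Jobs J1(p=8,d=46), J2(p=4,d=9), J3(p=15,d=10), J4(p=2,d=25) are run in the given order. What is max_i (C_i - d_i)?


Lateness per job (L = C - d):
  J1: C=8, d=46, L=-38
  J2: C=12, d=9, L=3
  J3: C=27, d=10, L=17
  J4: C=29, d=25, L=4
Lmax = max(-38, 3, 17, 4)
= 17


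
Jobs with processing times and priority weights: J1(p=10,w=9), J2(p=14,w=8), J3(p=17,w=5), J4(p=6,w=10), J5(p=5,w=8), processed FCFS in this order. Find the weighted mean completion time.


Completion times:
  J1: C=10, w×C=9×10=90
  J2: C=24, w×C=8×24=192
  J3: C=41, w×C=5×41=205
  J4: C=47, w×C=10×47=470
  J5: C=52, w×C=8×52=416
Sum w×C = 1373
Sum w = 40
Weighted avg = 1373/40
= 34.33


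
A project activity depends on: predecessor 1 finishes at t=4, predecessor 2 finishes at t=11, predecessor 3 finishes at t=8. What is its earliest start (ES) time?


ES = max of all predecessor completion times
Predecessors: [4, 11, 8]
ES = max(4, 11, 8)
= 11


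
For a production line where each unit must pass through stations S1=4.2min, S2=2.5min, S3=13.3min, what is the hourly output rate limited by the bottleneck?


Bottleneck = longest station time
Station times: [4.2, 2.5, 13.3]
Max = 13.3 min
Rate = 60 / 13.3
= 4.51 units/hour (bottleneck: 13.3min)


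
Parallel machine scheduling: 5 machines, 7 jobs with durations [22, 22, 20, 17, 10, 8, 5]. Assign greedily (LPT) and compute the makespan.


Jobs (LPT sorted): [22, 22, 20, 17, 10, 8, 5]
Machines: 5
  J=22 → Machine 1 (load: 0+22=22)
  J=22 → Machine 2 (load: 0+22=22)
  J=20 → Machine 3 (load: 0+20=20)
  J=17 → Machine 4 (load: 0+17=17)
  J=10 → Machine 5 (load: 0+10=10)
  J=8 → Machine 5 (load: 10+8=18)
  J=5 → Machine 4 (load: 17+5=22)
Machine loads: [22, 22, 20, 22, 18]
Makespan = max = 22 time units


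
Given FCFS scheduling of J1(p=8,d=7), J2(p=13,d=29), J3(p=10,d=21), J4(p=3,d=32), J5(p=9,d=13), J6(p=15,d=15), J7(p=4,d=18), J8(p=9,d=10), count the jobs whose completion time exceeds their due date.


Completion vs due date:
  J1: C=8, d=7 → TARDY
  J2: C=21, d=29 → on time
  J3: C=31, d=21 → TARDY
  J4: C=34, d=32 → TARDY
  J5: C=43, d=13 → TARDY
  J6: C=58, d=15 → TARDY
  J7: C=62, d=18 → TARDY
  J8: C=71, d=10 → TARDY
Tardy jobs: J1, J3, J4, J5, J6, J7, J8
Count = 7


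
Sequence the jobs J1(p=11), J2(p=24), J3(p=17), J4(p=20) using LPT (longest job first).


LPT: sort by longest processing time first
  J2: p=24
  J4: p=20
  J3: p=17
  J1: p=11
Order: J2 → J4 → J3 → J1


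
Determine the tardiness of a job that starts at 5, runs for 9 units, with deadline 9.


Completion = start + processing = 5 + 9 = 14
Tardiness = max(0, C - d) = max(0, 14 - 9)
= max(0, 5)
= 5


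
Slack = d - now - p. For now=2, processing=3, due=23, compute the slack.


Slack = due - current_time - processing
= 23 - 2 - 3
= 18


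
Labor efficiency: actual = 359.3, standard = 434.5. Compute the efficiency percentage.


Efficiency = (actual / standard) × 100
= (359.3 / 434.5) × 100
= 82.7%


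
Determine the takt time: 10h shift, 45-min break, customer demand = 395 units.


Available = 10×60 - 45 = 555 min
Takt time = 555 / 395
= 1.41 min/unit


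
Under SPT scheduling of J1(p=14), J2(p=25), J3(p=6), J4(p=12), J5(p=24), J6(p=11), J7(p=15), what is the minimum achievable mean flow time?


SPT order: J3 → J6 → J4 → J1 → J7 → J5 → J2
Completion times:
  J3: C=6
  J6: C=17
  J4: C=29
  J1: C=43
  J7: C=58
  J5: C=82
  J2: C=107
Sum = 342, n = 7
Mean flow = 342/7
= 48.86


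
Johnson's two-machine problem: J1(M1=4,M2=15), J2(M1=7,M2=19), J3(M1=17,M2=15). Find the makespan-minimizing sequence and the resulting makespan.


Johnson's rule:
Group 1 (M1≤M2, sort by M1): ['J1', 'J2']
Group 2 (M1>M2, sort desc M2): ['J3']
Sequence: J1 → J2 → J3
Makespan calculation:
  J1: M1 done=4, M2 done=19
  J2: M1 done=11, M2 done=38
  J3: M1 done=28, M2 done=53
= Sequence: J1 → J2 → J3, Makespan: 53


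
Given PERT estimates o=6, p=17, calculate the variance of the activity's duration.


σ² = ((p - o) / 6)² = (p - o)² / 36
= (17 - 6)² / 36
= 11² / 36
= 121 / 36
= 3.3611


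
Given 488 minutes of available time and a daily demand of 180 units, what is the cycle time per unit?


Cycle time = available time / demand
= 488 / 180
= 2.71 min/unit


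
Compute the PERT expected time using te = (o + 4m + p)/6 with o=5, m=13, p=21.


te = (o + 4m + p) / 6
= (5 + 4×13 + 21) / 6
= (5 + 52 + 21) / 6
= 78 / 6
= 13.00


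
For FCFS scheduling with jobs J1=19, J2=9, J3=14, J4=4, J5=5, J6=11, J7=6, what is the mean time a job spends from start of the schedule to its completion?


Completion times:
  J1: completes at 19
  J2: completes at 28
  J3: completes at 42
  J4: completes at 46
  J5: completes at 51
  J6: completes at 62
  J7: completes at 68
Sum = 316
Average = 316/7
= 45.14


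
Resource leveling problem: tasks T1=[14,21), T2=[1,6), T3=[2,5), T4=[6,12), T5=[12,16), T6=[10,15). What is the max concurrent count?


Check each time point for overlaps:
  t=14: 3 tasks active (T1, T5, T6)
Max concurrent = 3


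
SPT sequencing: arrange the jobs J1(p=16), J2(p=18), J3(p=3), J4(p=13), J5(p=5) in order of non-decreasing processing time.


SPT: sort by shortest processing time
  J3: p=3
  J5: p=5
  J4: p=13
  J1: p=16
  J2: p=18
Order: J3 → J5 → J4 → J1 → J2


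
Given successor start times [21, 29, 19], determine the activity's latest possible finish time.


LF = min of all successor start times
Successors start at: [21, 29, 19]
LF = min(21, 29, 19)
= 19


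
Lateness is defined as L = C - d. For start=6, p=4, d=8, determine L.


Completion = 6 + 4 = 10
Lateness = C - d = 10 - 8
= 2


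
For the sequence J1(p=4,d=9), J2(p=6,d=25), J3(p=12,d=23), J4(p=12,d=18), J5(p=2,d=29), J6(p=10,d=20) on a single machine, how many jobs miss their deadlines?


Completion vs due date:
  J1: C=4, d=9 → on time
  J2: C=10, d=25 → on time
  J3: C=22, d=23 → on time
  J4: C=34, d=18 → TARDY
  J5: C=36, d=29 → TARDY
  J6: C=46, d=20 → TARDY
Tardy jobs: J4, J5, J6
Count = 3


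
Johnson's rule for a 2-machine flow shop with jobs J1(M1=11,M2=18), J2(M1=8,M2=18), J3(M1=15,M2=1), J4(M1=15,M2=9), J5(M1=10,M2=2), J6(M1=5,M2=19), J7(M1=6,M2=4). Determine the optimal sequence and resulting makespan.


Johnson's rule:
Group 1 (M1≤M2, sort by M1): ['J6', 'J2', 'J1']
Group 2 (M1>M2, sort desc M2): ['J4', 'J7', 'J5', 'J3']
Sequence: J6 → J2 → J1 → J4 → J7 → J5 → J3
Makespan calculation:
  J6: M1 done=5, M2 done=24
  J2: M1 done=13, M2 done=42
  J1: M1 done=24, M2 done=60
  J4: M1 done=39, M2 done=69
  J7: M1 done=45, M2 done=73
  J5: M1 done=55, M2 done=75
  J3: M1 done=70, M2 done=76
= Sequence: J6 → J2 → J1 → J4 → J7 → J5 → J3, Makespan: 76


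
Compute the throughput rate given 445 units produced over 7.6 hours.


Throughput = units / time
= 445 / 7.6
= 58.6 units/hour


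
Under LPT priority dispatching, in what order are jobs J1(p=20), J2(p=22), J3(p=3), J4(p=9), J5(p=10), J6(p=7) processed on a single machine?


LPT: sort by longest processing time first
  J2: p=22
  J1: p=20
  J5: p=10
  J4: p=9
  J6: p=7
  J3: p=3
Order: J2 → J1 → J5 → J4 → J6 → J3


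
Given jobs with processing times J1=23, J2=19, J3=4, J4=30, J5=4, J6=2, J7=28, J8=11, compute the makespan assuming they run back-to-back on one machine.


Sequential makespan: sum all processing times
= 23 + 19 + 4 + 30 + 4 + 2 + 28 + 11
= 121 time units


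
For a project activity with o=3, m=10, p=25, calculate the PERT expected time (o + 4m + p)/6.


te = (o + 4m + p) / 6
= (3 + 4×10 + 25) / 6
= (3 + 40 + 25) / 6
= 68 / 6
= 11.33


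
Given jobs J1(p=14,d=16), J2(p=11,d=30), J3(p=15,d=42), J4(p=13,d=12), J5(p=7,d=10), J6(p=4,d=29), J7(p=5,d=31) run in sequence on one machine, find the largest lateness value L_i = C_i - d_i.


Lateness per job (L = C - d):
  J1: C=14, d=16, L=-2
  J2: C=25, d=30, L=-5
  J3: C=40, d=42, L=-2
  J4: C=53, d=12, L=41
  J5: C=60, d=10, L=50
  J6: C=64, d=29, L=35
  J7: C=69, d=31, L=38
Lmax = max(-2, -5, -2, 41, 50, 35, 38)
= 50
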